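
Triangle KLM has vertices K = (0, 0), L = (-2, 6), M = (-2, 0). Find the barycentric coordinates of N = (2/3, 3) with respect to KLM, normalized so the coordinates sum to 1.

Signed area of the reference triangle: [KLM] = ½·(0·(6−0) + (-2)·(0−0) + (-2)·(0−6)) = ½·(0 + 0 + 12) = 6.
[NLM] = ½·((2/3)·(6−0) + (-2)·(0−3) + (-2)·(3−6)) = ½·(4 + 6 + 6) = 8, so the K-coordinate is 8/6 = 4/3.
[KNM] = ½·(0·(3−0) + (2/3)·(0−0) + (-2)·(0−3)) = ½·(0 + 0 + 6) = 3, so the L-coordinate is 1/2.
[KLN] = ½·(0·(6−3) + (-2)·(3−0) + (2/3)·(0−6)) = ½·(0 − 6 − 4) = -5, so the M-coordinate is -5/6.
Check: 4/3 + 1/2 − 5/6 = 1.

(4/3, 1/2, -5/6)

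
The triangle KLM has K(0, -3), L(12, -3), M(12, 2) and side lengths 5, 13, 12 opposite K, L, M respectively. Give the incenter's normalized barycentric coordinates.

(1/6, 13/30, 2/5)

The incenter has barycentric coordinates proportional to the opposite side lengths: (5 : 13 : 12).
Normalizing by 5+13+12 = 30 gives (1/6, 13/30, 2/5).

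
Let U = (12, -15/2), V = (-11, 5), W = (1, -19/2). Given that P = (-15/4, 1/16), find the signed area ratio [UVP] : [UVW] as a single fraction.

[UVW] = ½·(12·(5−(-19/2)) + (-11)·(-19/2−(-15/2)) + 1·(-15/2−5)) = ½·(174 + 22 − 25/2) = 367/4.
[UVP] = ½·(12·(5−(1/16)) + (-11)·(1/16−(-15/2)) + (-15/4)·(-15/2−5)) = ½·(237/4 − 1331/16 + 375/8) = 367/32, so the ratio is (367/32)/(367/4) = 1/8.

1/8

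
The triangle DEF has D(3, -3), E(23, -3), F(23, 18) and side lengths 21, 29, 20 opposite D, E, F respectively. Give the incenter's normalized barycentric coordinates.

The incenter has barycentric coordinates proportional to the opposite side lengths: (21 : 29 : 20).
Normalizing by 21+29+20 = 70 gives (3/10, 29/70, 2/7).

(3/10, 29/70, 2/7)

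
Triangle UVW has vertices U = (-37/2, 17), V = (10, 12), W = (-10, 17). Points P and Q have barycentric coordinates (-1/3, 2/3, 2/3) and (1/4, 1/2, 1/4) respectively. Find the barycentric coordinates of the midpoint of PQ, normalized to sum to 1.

(-1/24, 7/12, 11/24)

Since both coordinate triples sum to 1, the midpoint's barycentrics are the componentwise average.
(-1/3+1/4)/2 = -1/24; similarly 7/12 and 11/24.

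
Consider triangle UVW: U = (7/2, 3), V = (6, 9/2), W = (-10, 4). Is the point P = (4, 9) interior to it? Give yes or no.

Barycentric coordinates of P: (-292/91, 326/91, 57/91).
The three coordinates are negative, positive, positive; a point is interior exactly when all three are positive.

no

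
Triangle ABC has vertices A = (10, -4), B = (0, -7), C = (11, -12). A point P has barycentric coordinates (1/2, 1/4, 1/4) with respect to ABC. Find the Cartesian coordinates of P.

(31/4, -27/4)

P = (1/2)·A + (1/4)·B + (1/4)·C.
x-coordinate: (1/2)·10 + (1/4)·0 + (1/4)·11 = 31/4.
y-coordinate: (1/2)·(-4) + (1/4)·(-7) + (1/4)·(-12) = -27/4.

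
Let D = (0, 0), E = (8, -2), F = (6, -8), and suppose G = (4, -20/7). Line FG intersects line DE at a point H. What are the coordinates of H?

(16/5, -4/5)

Barycentric coordinates of G with respect to DEF: (3/7, 2/7, 2/7).
On side DE the F-coordinate is zero; dropping G's F-weight 2/7 and renormalizing the remaining 3/7 : 2/7 gives weights 3/5, 2/5 on D, E.
H = (3/5)·(0, 0) + (2/5)·(8, -2) = (16/5, -4/5).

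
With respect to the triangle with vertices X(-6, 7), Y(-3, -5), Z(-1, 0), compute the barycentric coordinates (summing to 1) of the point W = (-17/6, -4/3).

(1/6, 1/2, 1/3)

Signed area of the reference triangle: [XYZ] = ½·((-6)·(-5−0) + (-3)·(0−7) + (-1)·(7−(-5))) = ½·(30 + 21 − 12) = 39/2.
[WYZ] = ½·((-17/6)·(-5−0) + (-3)·(0−(-4/3)) + (-1)·(-4/3−(-5))) = ½·(85/6 − 4 − 11/3) = 13/4, so the X-coordinate is (13/4)/(39/2) = 1/6.
[XWZ] = ½·((-6)·(-4/3−0) + (-17/6)·(0−7) + (-1)·(7−(-4/3))) = ½·(8 + 119/6 − 25/3) = 39/4, so the Y-coordinate is 1/2.
[XYW] = ½·((-6)·(-5−(-4/3)) + (-3)·(-4/3−7) + (-17/6)·(7−(-5))) = ½·(22 + 25 − 34) = 13/2, so the Z-coordinate is 1/3.
Check: 1/6 + 1/2 + 1/3 = 1.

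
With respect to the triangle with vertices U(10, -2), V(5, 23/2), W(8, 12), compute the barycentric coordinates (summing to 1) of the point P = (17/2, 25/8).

(5/8, 1/4, 1/8)

Signed area of the reference triangle: [UVW] = ½·(10·(23/2−12) + 5·(12−(-2)) + 8·(-2−(23/2))) = ½·(-5 + 70 − 108) = -43/2.
[PVW] = ½·((17/2)·(23/2−12) + 5·(12−(25/8)) + 8·(25/8−(23/2))) = ½·(-17/4 + 355/8 − 67) = -215/16, so the U-coordinate is (-215/16)/(-43/2) = 5/8.
[UPW] = ½·(10·(25/8−12) + (17/2)·(12−(-2)) + 8·(-2−(25/8))) = ½·(-355/4 + 119 − 41) = -43/8, so the V-coordinate is 1/4.
[UVP] = ½·(10·(23/2−(25/8)) + 5·(25/8−(-2)) + (17/2)·(-2−(23/2))) = ½·(335/4 + 205/8 − 459/4) = -43/16, so the W-coordinate is 1/8.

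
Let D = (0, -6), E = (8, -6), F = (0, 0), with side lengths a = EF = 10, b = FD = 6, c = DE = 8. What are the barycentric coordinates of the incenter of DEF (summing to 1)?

The incenter has barycentric coordinates proportional to the opposite side lengths: (10 : 6 : 8).
Normalizing by 10+6+8 = 24 gives (5/12, 1/4, 1/3).

(5/12, 1/4, 1/3)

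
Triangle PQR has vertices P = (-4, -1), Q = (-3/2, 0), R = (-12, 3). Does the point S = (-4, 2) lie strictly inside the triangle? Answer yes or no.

Barycentric coordinates of S: (-3/4, 4/3, 5/12).
The three coordinates are negative, positive, positive; a point is interior exactly when all three are positive.

no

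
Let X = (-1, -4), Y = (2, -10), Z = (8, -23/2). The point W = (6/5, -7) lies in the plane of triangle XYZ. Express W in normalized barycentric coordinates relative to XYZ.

Signed area of the reference triangle: [XYZ] = ½·((-1)·(-10−(-23/2)) + 2·(-23/2−(-4)) + 8·(-4−(-10))) = ½·(-3/2 − 15 + 48) = 63/4.
[WYZ] = ½·((6/5)·(-10−(-23/2)) + 2·(-23/2−(-7)) + 8·(-7−(-10))) = ½·(9/5 − 9 + 24) = 42/5, so the X-coordinate is (42/5)/(63/4) = 8/15.
[XWZ] = ½·((-1)·(-7−(-23/2)) + (6/5)·(-23/2−(-4)) + 8·(-4−(-7))) = ½·(-9/2 − 9 + 24) = 21/4, so the Y-coordinate is 1/3.
[XYW] = ½·((-1)·(-10−(-7)) + 2·(-7−(-4)) + (6/5)·(-4−(-10))) = ½·(3 − 6 + 36/5) = 21/10, so the Z-coordinate is 2/15.

(8/15, 1/3, 2/15)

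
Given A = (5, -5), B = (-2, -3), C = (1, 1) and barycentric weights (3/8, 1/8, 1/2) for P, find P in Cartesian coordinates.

P = (3/8)·A + (1/8)·B + (1/2)·C.
x-coordinate: (3/8)·5 + (1/8)·(-2) + (1/2)·1 = 17/8.
y-coordinate: (3/8)·(-5) + (1/8)·(-3) + (1/2)·1 = -7/4.

(17/8, -7/4)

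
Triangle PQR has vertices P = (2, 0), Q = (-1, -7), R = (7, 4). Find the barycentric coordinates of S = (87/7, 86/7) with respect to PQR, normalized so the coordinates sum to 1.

Signed area of the reference triangle: [PQR] = ½·(2·(-7−4) + (-1)·(4−0) + 7·(0−(-7))) = ½·(-22 − 4 + 49) = 23/2.
[SQR] = ½·((87/7)·(-7−4) + (-1)·(4−(86/7)) + 7·(86/7−(-7))) = ½·(-957/7 + 58/7 + 135) = 23/7, so the P-coordinate is (23/7)/(23/2) = 2/7.
[PSR] = ½·(2·(86/7−4) + (87/7)·(4−0) + 7·(0−(86/7))) = ½·(116/7 + 348/7 − 86) = -69/7, so the Q-coordinate is -6/7.
[PQS] = ½·(2·(-7−(86/7)) + (-1)·(86/7−0) + (87/7)·(0−(-7))) = ½·(-270/7 − 86/7 + 87) = 253/14, so the R-coordinate is 11/7.

(2/7, -6/7, 11/7)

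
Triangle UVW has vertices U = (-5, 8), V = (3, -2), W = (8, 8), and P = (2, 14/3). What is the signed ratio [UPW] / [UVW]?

1/3

[UVW] = ½·((-5)·(-2−8) + 3·(8−8) + 8·(8−(-2))) = ½·(50 + 0 + 80) = 65.
[UPW] = ½·((-5)·(14/3−8) + 2·(8−8) + 8·(8−(14/3))) = ½·(50/3 + 0 + 80/3) = 65/3, so the ratio is (65/3)/65 = 1/3.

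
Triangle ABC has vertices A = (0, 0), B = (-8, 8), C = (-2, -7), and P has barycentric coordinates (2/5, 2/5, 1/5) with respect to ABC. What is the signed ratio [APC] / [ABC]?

The signed ratio [APC]/[ABC] equals the barycentric coordinate of P at vertex B, which is 2/5.

2/5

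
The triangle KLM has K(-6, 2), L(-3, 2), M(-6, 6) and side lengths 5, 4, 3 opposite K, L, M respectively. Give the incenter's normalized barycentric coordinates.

The incenter has barycentric coordinates proportional to the opposite side lengths: (5 : 4 : 3).
Normalizing by 5+4+3 = 12 gives (5/12, 1/3, 1/4).

(5/12, 1/3, 1/4)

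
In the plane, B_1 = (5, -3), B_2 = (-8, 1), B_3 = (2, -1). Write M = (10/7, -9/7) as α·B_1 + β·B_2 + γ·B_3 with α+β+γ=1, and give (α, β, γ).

Signed area of the reference triangle: [B_1B_2B_3] = ½·(5·(1−(-1)) + (-8)·(-1−(-3)) + 2·(-3−1)) = ½·(10 − 16 − 8) = -7.
[MB_2B_3] = ½·((10/7)·(1−(-1)) + (-8)·(-1−(-9/7)) + 2·(-9/7−1)) = ½·(20/7 − 16/7 − 32/7) = -2, so the B_1-coordinate is (-2)/(-7) = 2/7.
[B_1MB_3] = ½·(5·(-9/7−(-1)) + (10/7)·(-1−(-3)) + 2·(-3−(-9/7))) = ½·(-10/7 + 20/7 − 24/7) = -1, so the B_2-coordinate is 1/7.
[B_1B_2M] = ½·(5·(1−(-9/7)) + (-8)·(-9/7−(-3)) + (10/7)·(-3−1)) = ½·(80/7 − 96/7 − 40/7) = -4, so the B_3-coordinate is 4/7.

(2/7, 1/7, 4/7)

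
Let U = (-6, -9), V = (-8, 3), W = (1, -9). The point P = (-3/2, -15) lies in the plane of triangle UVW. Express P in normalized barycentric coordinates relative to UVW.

(1, -1/2, 1/2)

Signed area of the reference triangle: [UVW] = ½·((-6)·(3−(-9)) + (-8)·(-9−(-9)) + 1·(-9−3)) = ½·(-72 + 0 − 12) = -42.
[PVW] = ½·((-3/2)·(3−(-9)) + (-8)·(-9−(-15)) + 1·(-15−3)) = ½·(-18 − 48 − 18) = -42, so the U-coordinate is (-42)/(-42) = 1.
[UPW] = ½·((-6)·(-15−(-9)) + (-3/2)·(-9−(-9)) + 1·(-9−(-15))) = ½·(36 + 0 + 6) = 21, so the V-coordinate is -1/2.
[UVP] = ½·((-6)·(3−(-15)) + (-8)·(-15−(-9)) + (-3/2)·(-9−3)) = ½·(-108 + 48 + 18) = -21, so the W-coordinate is 1/2.
Check: 1 − 1/2 + 1/2 = 1.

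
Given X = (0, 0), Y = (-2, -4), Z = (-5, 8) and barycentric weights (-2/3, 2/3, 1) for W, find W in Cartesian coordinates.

(-19/3, 16/3)

W = (-2/3)·X + (2/3)·Y + 1·Z.
x-coordinate: (-2/3)·0 + (2/3)·(-2) + 1·(-5) = -19/3.
y-coordinate: (-2/3)·0 + (2/3)·(-4) + 1·8 = 16/3.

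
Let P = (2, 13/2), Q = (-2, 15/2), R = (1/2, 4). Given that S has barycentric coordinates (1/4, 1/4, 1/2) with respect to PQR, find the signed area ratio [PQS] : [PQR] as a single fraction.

1/2

The signed ratio [PQS]/[PQR] equals the barycentric coordinate of S at vertex R, which is 1/2.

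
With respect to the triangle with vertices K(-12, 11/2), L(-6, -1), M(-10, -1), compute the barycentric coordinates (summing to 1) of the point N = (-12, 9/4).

Signed area of the reference triangle: [KLM] = ½·((-12)·(-1−(-1)) + (-6)·(-1−(11/2)) + (-10)·(11/2−(-1))) = ½·(0 + 39 − 65) = -13.
[NLM] = ½·((-12)·(-1−(-1)) + (-6)·(-1−(9/4)) + (-10)·(9/4−(-1))) = ½·(0 + 39/2 − 65/2) = -13/2, so the K-coordinate is (-13/2)/(-13) = 1/2.
[KNM] = ½·((-12)·(9/4−(-1)) + (-12)·(-1−(11/2)) + (-10)·(11/2−(9/4))) = ½·(-39 + 78 − 65/2) = 13/4, so the L-coordinate is -1/4.
[KLN] = ½·((-12)·(-1−(9/4)) + (-6)·(9/4−(11/2)) + (-12)·(11/2−(-1))) = ½·(39 + 39/2 − 78) = -39/4, so the M-coordinate is 3/4.

(1/2, -1/4, 3/4)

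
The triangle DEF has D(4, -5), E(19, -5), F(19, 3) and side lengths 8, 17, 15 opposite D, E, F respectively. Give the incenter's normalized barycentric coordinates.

The incenter has barycentric coordinates proportional to the opposite side lengths: (8 : 17 : 15).
Normalizing by 8+17+15 = 40 gives (1/5, 17/40, 3/8).

(1/5, 17/40, 3/8)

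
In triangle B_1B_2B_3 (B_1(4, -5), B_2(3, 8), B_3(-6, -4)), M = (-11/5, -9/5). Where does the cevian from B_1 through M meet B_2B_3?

Barycentric coordinates of M with respect to B_1B_2B_3: (1/5, 1/5, 3/5).
On side B_2B_3 the B_1-coordinate is zero; dropping M's B_1-weight 1/5 and renormalizing the remaining 1/5 : 3/5 gives weights 1/4, 3/4 on B_2, B_3.
N = (1/4)·(3, 8) + (3/4)·(-6, -4) = (-15/4, -1).

(-15/4, -1)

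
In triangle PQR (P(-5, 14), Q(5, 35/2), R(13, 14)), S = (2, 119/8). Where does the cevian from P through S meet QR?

Barycentric coordinates of S with respect to PQR: (1/2, 1/4, 1/4).
On side QR the P-coordinate is zero; dropping S's P-weight 1/2 and renormalizing the remaining 1/4 : 1/4 gives weights 1/2, 1/2 on Q, R.
T = (1/2)·(5, 35/2) + (1/2)·(13, 14) = (9, 63/4).

(9, 63/4)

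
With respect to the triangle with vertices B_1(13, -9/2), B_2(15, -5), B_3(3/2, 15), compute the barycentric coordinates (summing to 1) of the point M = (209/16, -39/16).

(1/8, 3/4, 1/8)

Signed area of the reference triangle: [B_1B_2B_3] = ½·(13·(-5−15) + 15·(15−(-9/2)) + (3/2)·(-9/2−(-5))) = ½·(-260 + 585/2 + 3/4) = 133/8.
[MB_2B_3] = ½·((209/16)·(-5−15) + 15·(15−(-39/16)) + (3/2)·(-39/16−(-5))) = ½·(-1045/4 + 4185/16 + 123/32) = 133/64, so the B_1-coordinate is (133/64)/(133/8) = 1/8.
[B_1MB_3] = ½·(13·(-39/16−15) + (209/16)·(15−(-9/2)) + (3/2)·(-9/2−(-39/16))) = ½·(-3627/16 + 8151/32 − 99/32) = 399/32, so the B_2-coordinate is 3/4.
[B_1B_2M] = ½·(13·(-5−(-39/16)) + 15·(-39/16−(-9/2)) + (209/16)·(-9/2−(-5))) = ½·(-533/16 + 495/16 + 209/32) = 133/64, so the B_3-coordinate is 1/8.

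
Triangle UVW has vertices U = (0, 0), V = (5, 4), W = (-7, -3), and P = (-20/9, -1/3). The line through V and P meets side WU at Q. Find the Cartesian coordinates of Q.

Barycentric coordinates of P with respect to UVW: (1/9, 1/3, 5/9).
On side WU the V-coordinate is zero; dropping P's V-weight 1/3 and renormalizing the remaining 5/9 : 1/9 gives weights 5/6, 1/6 on W, U.
Q = (5/6)·(-7, -3) + (1/6)·(0, 0) = (-35/6, -5/2).

(-35/6, -5/2)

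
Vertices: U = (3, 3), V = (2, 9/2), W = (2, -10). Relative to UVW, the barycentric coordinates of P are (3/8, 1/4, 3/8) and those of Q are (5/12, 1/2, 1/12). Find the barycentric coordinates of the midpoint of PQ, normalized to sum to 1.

Since both coordinate triples sum to 1, the midpoint's barycentrics are the componentwise average.
(3/8+5/12)/2 = 19/48; similarly 3/8 and 11/48.

(19/48, 3/8, 11/48)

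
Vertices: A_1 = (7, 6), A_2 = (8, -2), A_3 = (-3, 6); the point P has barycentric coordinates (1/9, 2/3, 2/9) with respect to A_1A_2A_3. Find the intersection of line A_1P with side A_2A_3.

(21/4, 0)

Line A_1P meets A_2A_3 where the A_1-coordinate vanishes; zeroing P's A_1-weight and renormalizing leaves A_2, A_3-weights 2/3 : 2/9 → (3/4, 1/4).
So Q = (3/4)·A_2 + (1/4)·A_3 = (21/4, 0).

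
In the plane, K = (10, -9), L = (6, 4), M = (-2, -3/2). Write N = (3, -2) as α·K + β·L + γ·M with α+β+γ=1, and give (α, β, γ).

(1/4, 1/4, 1/2)

Signed area of the reference triangle: [KLM] = ½·(10·(4−(-3/2)) + 6·(-3/2−(-9)) + (-2)·(-9−4)) = ½·(55 + 45 + 26) = 63.
[NLM] = ½·(3·(4−(-3/2)) + 6·(-3/2−(-2)) + (-2)·(-2−4)) = ½·(33/2 + 3 + 12) = 63/4, so the K-coordinate is (63/4)/63 = 1/4.
[KNM] = ½·(10·(-2−(-3/2)) + 3·(-3/2−(-9)) + (-2)·(-9−(-2))) = ½·(-5 + 45/2 + 14) = 63/4, so the L-coordinate is 1/4.
[KLN] = ½·(10·(4−(-2)) + 6·(-2−(-9)) + 3·(-9−4)) = ½·(60 + 42 − 39) = 63/2, so the M-coordinate is 1/2.
Check: 1/4 + 1/4 + 1/2 = 1.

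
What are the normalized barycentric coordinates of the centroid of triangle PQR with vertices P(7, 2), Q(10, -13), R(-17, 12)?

The centroid is the average of the vertices, so each weight is 1/3.

(1/3, 1/3, 1/3)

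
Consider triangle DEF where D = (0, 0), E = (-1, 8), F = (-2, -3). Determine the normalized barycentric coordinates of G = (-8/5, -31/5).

Signed area of the reference triangle: [DEF] = ½·(0·(8−(-3)) + (-1)·(-3−0) + (-2)·(0−8)) = ½·(0 + 3 + 16) = 19/2.
[GEF] = ½·((-8/5)·(8−(-3)) + (-1)·(-3−(-31/5)) + (-2)·(-31/5−8)) = ½·(-88/5 − 16/5 + 142/5) = 19/5, so the D-coordinate is (19/5)/(19/2) = 2/5.
[DGF] = ½·(0·(-31/5−(-3)) + (-8/5)·(-3−0) + (-2)·(0−(-31/5))) = ½·(0 + 24/5 − 62/5) = -19/5, so the E-coordinate is -2/5.
[DEG] = ½·(0·(8−(-31/5)) + (-1)·(-31/5−0) + (-8/5)·(0−8)) = ½·(0 + 31/5 + 64/5) = 19/2, so the F-coordinate is 1.

(2/5, -2/5, 1)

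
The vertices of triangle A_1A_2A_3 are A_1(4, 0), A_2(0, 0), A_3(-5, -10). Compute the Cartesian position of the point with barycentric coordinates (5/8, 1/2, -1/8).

P = (5/8)·A_1 + (1/2)·A_2 + (-1/8)·A_3.
x-coordinate: (5/8)·4 + (1/2)·0 + (-1/8)·(-5) = 25/8.
y-coordinate: (5/8)·0 + (1/2)·0 + (-1/8)·(-10) = 5/4.

(25/8, 5/4)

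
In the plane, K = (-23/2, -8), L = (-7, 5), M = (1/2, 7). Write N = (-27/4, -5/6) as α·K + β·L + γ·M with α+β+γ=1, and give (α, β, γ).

(1/2, 1/6, 1/3)

Signed area of the reference triangle: [KLM] = ½·((-23/2)·(5−7) + (-7)·(7−(-8)) + (1/2)·(-8−5)) = ½·(23 − 105 − 13/2) = -177/4.
[NLM] = ½·((-27/4)·(5−7) + (-7)·(7−(-5/6)) + (1/2)·(-5/6−5)) = ½·(27/2 − 329/6 − 35/12) = -177/8, so the K-coordinate is (-177/8)/(-177/4) = 1/2.
[KNM] = ½·((-23/2)·(-5/6−7) + (-27/4)·(7−(-8)) + (1/2)·(-8−(-5/6))) = ½·(1081/12 − 405/4 − 43/12) = -59/8, so the L-coordinate is 1/6.
[KLN] = ½·((-23/2)·(5−(-5/6)) + (-7)·(-5/6−(-8)) + (-27/4)·(-8−5)) = ½·(-805/12 − 301/6 + 351/4) = -59/4, so the M-coordinate is 1/3.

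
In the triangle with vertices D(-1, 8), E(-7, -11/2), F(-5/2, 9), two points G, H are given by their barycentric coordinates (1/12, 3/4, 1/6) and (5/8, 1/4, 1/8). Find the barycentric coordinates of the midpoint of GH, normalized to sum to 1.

Since both coordinate triples sum to 1, the midpoint's barycentrics are the componentwise average.
(1/12+5/8)/2 = 17/48; similarly 1/2 and 7/48.

(17/48, 1/2, 7/48)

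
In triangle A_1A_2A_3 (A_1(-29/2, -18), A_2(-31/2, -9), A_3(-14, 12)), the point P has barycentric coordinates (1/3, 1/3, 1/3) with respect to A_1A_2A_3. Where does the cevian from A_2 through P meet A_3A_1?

(-57/4, -3)

Line A_2P meets A_3A_1 where the A_2-coordinate vanishes; zeroing P's A_2-weight and renormalizing leaves A_3, A_1-weights 1/3 : 1/3 → (1/2, 1/2).
So Q = (1/2)·A_3 + (1/2)·A_1 = (-57/4, -3).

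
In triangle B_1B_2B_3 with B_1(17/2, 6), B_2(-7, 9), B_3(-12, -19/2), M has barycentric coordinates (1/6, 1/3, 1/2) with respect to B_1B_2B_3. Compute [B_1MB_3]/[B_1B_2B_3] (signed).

The signed ratio [B_1MB_3]/[B_1B_2B_3] equals the barycentric coordinate of M at vertex B_2, which is 1/3.

1/3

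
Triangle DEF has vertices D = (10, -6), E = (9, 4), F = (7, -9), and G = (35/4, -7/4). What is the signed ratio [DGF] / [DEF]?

[DEF] = ½·(10·(4−(-9)) + 9·(-9−(-6)) + 7·(-6−4)) = ½·(130 − 27 − 70) = 33/2.
[DGF] = ½·(10·(-7/4−(-9)) + (35/4)·(-9−(-6)) + 7·(-6−(-7/4))) = ½·(145/2 − 105/4 − 119/4) = 33/4, so the ratio is (33/4)/(33/2) = 1/2.

1/2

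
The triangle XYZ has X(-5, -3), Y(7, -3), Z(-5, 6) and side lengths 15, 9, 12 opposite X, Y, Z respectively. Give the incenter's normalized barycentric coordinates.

(5/12, 1/4, 1/3)

The incenter has barycentric coordinates proportional to the opposite side lengths: (15 : 9 : 12).
Normalizing by 15+9+12 = 36 gives (5/12, 1/4, 1/3).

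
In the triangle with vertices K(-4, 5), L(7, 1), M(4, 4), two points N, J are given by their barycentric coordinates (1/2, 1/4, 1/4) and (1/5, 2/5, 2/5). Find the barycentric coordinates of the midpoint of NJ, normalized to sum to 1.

(7/20, 13/40, 13/40)

Since both coordinate triples sum to 1, the midpoint's barycentrics are the componentwise average.
(1/2+1/5)/2 = 7/20; similarly 13/40 and 13/40.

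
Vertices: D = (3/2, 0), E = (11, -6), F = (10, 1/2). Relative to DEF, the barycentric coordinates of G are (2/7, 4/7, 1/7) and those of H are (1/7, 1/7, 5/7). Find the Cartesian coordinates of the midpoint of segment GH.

(239/28, -27/14)

Barycentric coordinates of the midpoint are the average: (3/14, 5/14, 3/7).
Converting: (3/14)·D + (5/14)·E + (3/7)·F = (239/28, -27/14).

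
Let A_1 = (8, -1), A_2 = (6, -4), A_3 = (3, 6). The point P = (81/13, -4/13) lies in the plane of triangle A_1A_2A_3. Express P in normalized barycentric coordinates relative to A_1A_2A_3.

(6/13, 4/13, 3/13)

Signed area of the reference triangle: [A_1A_2A_3] = ½·(8·(-4−6) + 6·(6−(-1)) + 3·(-1−(-4))) = ½·(-80 + 42 + 9) = -29/2.
[PA_2A_3] = ½·((81/13)·(-4−6) + 6·(6−(-4/13)) + 3·(-4/13−(-4))) = ½·(-810/13 + 492/13 + 144/13) = -87/13, so the A_1-coordinate is (-87/13)/(-29/2) = 6/13.
[A_1PA_3] = ½·(8·(-4/13−6) + (81/13)·(6−(-1)) + 3·(-1−(-4/13))) = ½·(-656/13 + 567/13 − 27/13) = -58/13, so the A_2-coordinate is 4/13.
[A_1A_2P] = ½·(8·(-4−(-4/13)) + 6·(-4/13−(-1)) + (81/13)·(-1−(-4))) = ½·(-384/13 + 54/13 + 243/13) = -87/26, so the A_3-coordinate is 3/13.
Check: 6/13 + 4/13 + 3/13 = 1.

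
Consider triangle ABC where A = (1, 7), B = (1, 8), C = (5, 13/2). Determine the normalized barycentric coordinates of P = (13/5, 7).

(2/5, 1/5, 2/5)

Signed area of the reference triangle: [ABC] = ½·(1·(8−(13/2)) + 1·(13/2−7) + 5·(7−8)) = ½·(3/2 − 1/2 − 5) = -2.
[PBC] = ½·((13/5)·(8−(13/2)) + 1·(13/2−7) + 5·(7−8)) = ½·(39/10 − 1/2 − 5) = -4/5, so the A-coordinate is (-4/5)/(-2) = 2/5.
[APC] = ½·(1·(7−(13/2)) + (13/5)·(13/2−7) + 5·(7−7)) = ½·(1/2 − 13/10 + 0) = -2/5, so the B-coordinate is 1/5.
[ABP] = ½·(1·(8−7) + 1·(7−7) + (13/5)·(7−8)) = ½·(1 + 0 − 13/5) = -4/5, so the C-coordinate is 2/5.
Check: 2/5 + 1/5 + 2/5 = 1.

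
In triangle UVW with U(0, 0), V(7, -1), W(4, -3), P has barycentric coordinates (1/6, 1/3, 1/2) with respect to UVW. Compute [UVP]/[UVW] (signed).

The signed ratio [UVP]/[UVW] equals the barycentric coordinate of P at vertex W, which is 1/2.

1/2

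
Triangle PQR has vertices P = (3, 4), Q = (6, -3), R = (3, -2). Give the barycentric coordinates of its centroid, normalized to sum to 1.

(1/3, 1/3, 1/3)

The centroid is the average of the vertices, so each weight is 1/3.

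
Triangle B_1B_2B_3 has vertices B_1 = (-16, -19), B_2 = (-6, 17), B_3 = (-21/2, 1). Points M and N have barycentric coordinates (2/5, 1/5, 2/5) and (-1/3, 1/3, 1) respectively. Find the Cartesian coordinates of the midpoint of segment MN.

(-569/60, 23/5)

Barycentric coordinates of the midpoint are the average: (1/30, 4/15, 7/10).
Converting: (1/30)·B_1 + (4/15)·B_2 + (7/10)·B_3 = (-569/60, 23/5).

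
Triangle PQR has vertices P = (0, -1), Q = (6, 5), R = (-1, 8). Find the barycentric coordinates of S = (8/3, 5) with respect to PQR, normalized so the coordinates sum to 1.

(1/6, 1/2, 1/3)

Signed area of the reference triangle: [PQR] = ½·(0·(5−8) + 6·(8−(-1)) + (-1)·(-1−5)) = ½·(0 + 54 + 6) = 30.
[SQR] = ½·((8/3)·(5−8) + 6·(8−5) + (-1)·(5−5)) = ½·(-8 + 18 + 0) = 5, so the P-coordinate is 5/30 = 1/6.
[PSR] = ½·(0·(5−8) + (8/3)·(8−(-1)) + (-1)·(-1−5)) = ½·(0 + 24 + 6) = 15, so the Q-coordinate is 1/2.
[PQS] = ½·(0·(5−5) + 6·(5−(-1)) + (8/3)·(-1−5)) = ½·(0 + 36 − 16) = 10, so the R-coordinate is 1/3.
Check: 1/6 + 1/2 + 1/3 = 1.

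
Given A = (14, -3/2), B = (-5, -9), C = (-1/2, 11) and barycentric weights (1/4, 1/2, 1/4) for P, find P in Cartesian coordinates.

P = (1/4)·A + (1/2)·B + (1/4)·C.
x-coordinate: (1/4)·14 + (1/2)·(-5) + (1/4)·(-1/2) = 7/8.
y-coordinate: (1/4)·(-3/2) + (1/2)·(-9) + (1/4)·11 = -17/8.

(7/8, -17/8)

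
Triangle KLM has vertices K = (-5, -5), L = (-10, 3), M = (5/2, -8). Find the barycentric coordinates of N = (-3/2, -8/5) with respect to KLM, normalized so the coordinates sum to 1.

(-4/5, 4/5, 1)

Signed area of the reference triangle: [KLM] = ½·((-5)·(3−(-8)) + (-10)·(-8−(-5)) + (5/2)·(-5−3)) = ½·(-55 + 30 − 20) = -45/2.
[NLM] = ½·((-3/2)·(3−(-8)) + (-10)·(-8−(-8/5)) + (5/2)·(-8/5−3)) = ½·(-33/2 + 64 − 23/2) = 18, so the K-coordinate is 18/(-45/2) = -4/5.
[KNM] = ½·((-5)·(-8/5−(-8)) + (-3/2)·(-8−(-5)) + (5/2)·(-5−(-8/5))) = ½·(-32 + 9/2 − 17/2) = -18, so the L-coordinate is 4/5.
[KLN] = ½·((-5)·(3−(-8/5)) + (-10)·(-8/5−(-5)) + (-3/2)·(-5−3)) = ½·(-23 − 34 + 12) = -45/2, so the M-coordinate is 1.
Check: -4/5 + 4/5 + 1 = 1.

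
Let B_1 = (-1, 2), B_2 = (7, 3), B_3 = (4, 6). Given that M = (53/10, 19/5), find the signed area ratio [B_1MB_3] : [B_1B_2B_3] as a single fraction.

[B_1B_2B_3] = ½·((-1)·(3−6) + 7·(6−2) + 4·(2−3)) = ½·(3 + 28 − 4) = 27/2.
[B_1MB_3] = ½·((-1)·(19/5−6) + (53/10)·(6−2) + 4·(2−(19/5))) = ½·(11/5 + 106/5 − 36/5) = 81/10, so the ratio is (81/10)/(27/2) = 3/5.

3/5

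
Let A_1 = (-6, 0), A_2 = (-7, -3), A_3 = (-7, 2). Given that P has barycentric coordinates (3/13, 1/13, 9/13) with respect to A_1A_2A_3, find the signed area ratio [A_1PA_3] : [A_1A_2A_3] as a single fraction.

The signed ratio [A_1PA_3]/[A_1A_2A_3] equals the barycentric coordinate of P at vertex A_2, which is 1/13.

1/13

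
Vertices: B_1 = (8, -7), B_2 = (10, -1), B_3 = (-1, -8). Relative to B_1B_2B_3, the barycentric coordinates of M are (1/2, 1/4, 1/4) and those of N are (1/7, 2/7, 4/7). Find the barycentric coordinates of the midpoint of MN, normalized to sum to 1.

Since both coordinate triples sum to 1, the midpoint's barycentrics are the componentwise average.
(1/2+1/7)/2 = 9/28; similarly 15/56 and 23/56.

(9/28, 15/56, 23/56)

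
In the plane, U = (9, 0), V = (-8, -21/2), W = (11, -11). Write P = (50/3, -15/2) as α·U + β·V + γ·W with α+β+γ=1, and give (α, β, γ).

Signed area of the reference triangle: [UVW] = ½·(9·(-21/2−(-11)) + (-8)·(-11−0) + 11·(0−(-21/2))) = ½·(9/2 + 88 + 231/2) = 104.
[PVW] = ½·((50/3)·(-21/2−(-11)) + (-8)·(-11−(-15/2)) + 11·(-15/2−(-21/2))) = ½·(25/3 + 28 + 33) = 104/3, so the U-coordinate is (104/3)/104 = 1/3.
[UPW] = ½·(9·(-15/2−(-11)) + (50/3)·(-11−0) + 11·(0−(-15/2))) = ½·(63/2 − 550/3 + 165/2) = -104/3, so the V-coordinate is -1/3.
[UVP] = ½·(9·(-21/2−(-15/2)) + (-8)·(-15/2−0) + (50/3)·(0−(-21/2))) = ½·(-27 + 60 + 175) = 104, so the W-coordinate is 1.

(1/3, -1/3, 1)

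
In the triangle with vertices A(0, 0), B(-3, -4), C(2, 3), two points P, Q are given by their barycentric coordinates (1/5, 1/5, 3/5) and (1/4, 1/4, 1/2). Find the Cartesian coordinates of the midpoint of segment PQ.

Barycentric coordinates of the midpoint are the average: (9/40, 9/40, 11/20).
Converting: (9/40)·A + (9/40)·B + (11/20)·C = (17/40, 3/4).

(17/40, 3/4)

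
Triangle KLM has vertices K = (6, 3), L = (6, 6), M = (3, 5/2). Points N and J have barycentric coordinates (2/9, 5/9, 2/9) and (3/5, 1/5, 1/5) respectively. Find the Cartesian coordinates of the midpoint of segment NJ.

(161/30, 145/36)

Barycentric coordinates of the midpoint are the average: (37/90, 17/45, 19/90).
Converting: (37/90)·K + (17/45)·L + (19/90)·M = (161/30, 145/36).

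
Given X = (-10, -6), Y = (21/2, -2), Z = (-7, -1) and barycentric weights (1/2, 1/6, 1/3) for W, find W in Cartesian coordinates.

(-67/12, -11/3)

W = (1/2)·X + (1/6)·Y + (1/3)·Z.
x-coordinate: (1/2)·(-10) + (1/6)·(21/2) + (1/3)·(-7) = -67/12.
y-coordinate: (1/2)·(-6) + (1/6)·(-2) + (1/3)·(-1) = -11/3.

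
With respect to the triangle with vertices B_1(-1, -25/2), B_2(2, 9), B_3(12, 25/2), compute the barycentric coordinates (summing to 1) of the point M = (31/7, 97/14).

(1/7, 4/7, 2/7)

Signed area of the reference triangle: [B_1B_2B_3] = ½·((-1)·(9−(25/2)) + 2·(25/2−(-25/2)) + 12·(-25/2−9)) = ½·(7/2 + 50 − 258) = -409/4.
[MB_2B_3] = ½·((31/7)·(9−(25/2)) + 2·(25/2−(97/14)) + 12·(97/14−9)) = ½·(-31/2 + 78/7 − 174/7) = -409/28, so the B_1-coordinate is (-409/28)/(-409/4) = 1/7.
[B_1MB_3] = ½·((-1)·(97/14−(25/2)) + (31/7)·(25/2−(-25/2)) + 12·(-25/2−(97/14))) = ½·(39/7 + 775/7 − 1632/7) = -409/7, so the B_2-coordinate is 4/7.
[B_1B_2M] = ½·((-1)·(9−(97/14)) + 2·(97/14−(-25/2)) + (31/7)·(-25/2−9)) = ½·(-29/14 + 272/7 − 1333/14) = -409/14, so the B_3-coordinate is 2/7.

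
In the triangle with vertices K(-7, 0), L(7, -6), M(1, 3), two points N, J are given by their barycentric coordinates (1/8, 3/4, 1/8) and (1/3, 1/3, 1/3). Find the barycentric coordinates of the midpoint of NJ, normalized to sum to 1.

Since both coordinate triples sum to 1, the midpoint's barycentrics are the componentwise average.
(1/8+1/3)/2 = 11/48; similarly 13/24 and 11/48.

(11/48, 13/24, 11/48)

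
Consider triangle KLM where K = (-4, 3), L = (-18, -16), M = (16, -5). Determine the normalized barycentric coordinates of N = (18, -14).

Signed area of the reference triangle: [KLM] = ½·((-4)·(-16−(-5)) + (-18)·(-5−3) + 16·(3−(-16))) = ½·(44 + 144 + 304) = 246.
[NLM] = ½·(18·(-16−(-5)) + (-18)·(-5−(-14)) + 16·(-14−(-16))) = ½·(-198 − 162 + 32) = -164, so the K-coordinate is (-164)/246 = -2/3.
[KNM] = ½·((-4)·(-14−(-5)) + 18·(-5−3) + 16·(3−(-14))) = ½·(36 − 144 + 272) = 82, so the L-coordinate is 1/3.
[KLN] = ½·((-4)·(-16−(-14)) + (-18)·(-14−3) + 18·(3−(-16))) = ½·(8 + 306 + 342) = 328, so the M-coordinate is 4/3.

(-2/3, 1/3, 4/3)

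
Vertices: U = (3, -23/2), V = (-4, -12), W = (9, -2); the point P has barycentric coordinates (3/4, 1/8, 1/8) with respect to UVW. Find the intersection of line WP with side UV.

(2, -81/7)

Line WP meets UV where the W-coordinate vanishes; zeroing P's W-weight and renormalizing leaves U, V-weights 3/4 : 1/8 → (6/7, 1/7).
So Q = (6/7)·U + (1/7)·V = (2, -81/7).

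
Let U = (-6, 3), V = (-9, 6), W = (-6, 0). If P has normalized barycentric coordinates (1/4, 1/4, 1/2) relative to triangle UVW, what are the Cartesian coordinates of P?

P = (1/4)·U + (1/4)·V + (1/2)·W.
x-coordinate: (1/4)·(-6) + (1/4)·(-9) + (1/2)·(-6) = -27/4.
y-coordinate: (1/4)·3 + (1/4)·6 + (1/2)·0 = 9/4.

(-27/4, 9/4)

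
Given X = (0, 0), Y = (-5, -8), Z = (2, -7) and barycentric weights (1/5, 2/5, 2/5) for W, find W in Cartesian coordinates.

(-6/5, -6)

W = (1/5)·X + (2/5)·Y + (2/5)·Z.
x-coordinate: (1/5)·0 + (2/5)·(-5) + (2/5)·2 = -6/5.
y-coordinate: (1/5)·0 + (2/5)·(-8) + (2/5)·(-7) = -6.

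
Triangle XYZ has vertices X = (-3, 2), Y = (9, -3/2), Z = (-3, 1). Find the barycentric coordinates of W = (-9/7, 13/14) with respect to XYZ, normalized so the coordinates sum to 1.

(2/7, 1/7, 4/7)

Signed area of the reference triangle: [XYZ] = ½·((-3)·(-3/2−1) + 9·(1−2) + (-3)·(2−(-3/2))) = ½·(15/2 − 9 − 21/2) = -6.
[WYZ] = ½·((-9/7)·(-3/2−1) + 9·(1−(13/14)) + (-3)·(13/14−(-3/2))) = ½·(45/14 + 9/14 − 51/7) = -12/7, so the X-coordinate is (-12/7)/(-6) = 2/7.
[XWZ] = ½·((-3)·(13/14−1) + (-9/7)·(1−2) + (-3)·(2−(13/14))) = ½·(3/14 + 9/7 − 45/14) = -6/7, so the Y-coordinate is 1/7.
[XYW] = ½·((-3)·(-3/2−(13/14)) + 9·(13/14−2) + (-9/7)·(2−(-3/2))) = ½·(51/7 − 135/14 − 9/2) = -24/7, so the Z-coordinate is 4/7.
Check: 2/7 + 1/7 + 4/7 = 1.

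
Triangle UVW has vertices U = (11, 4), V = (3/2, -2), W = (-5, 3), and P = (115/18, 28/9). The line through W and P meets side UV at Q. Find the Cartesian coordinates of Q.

Barycentric coordinates of P with respect to UVW: (2/3, 1/9, 2/9).
On side UV the W-coordinate is zero; dropping P's W-weight 2/9 and renormalizing the remaining 2/3 : 1/9 gives weights 6/7, 1/7 on U, V.
Q = (6/7)·(11, 4) + (1/7)·(3/2, -2) = (135/14, 22/7).

(135/14, 22/7)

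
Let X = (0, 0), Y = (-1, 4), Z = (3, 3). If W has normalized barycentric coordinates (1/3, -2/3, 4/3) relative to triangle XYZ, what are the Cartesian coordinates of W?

W = (1/3)·X + (-2/3)·Y + (4/3)·Z.
x-coordinate: (1/3)·0 + (-2/3)·(-1) + (4/3)·3 = 14/3.
y-coordinate: (1/3)·0 + (-2/3)·4 + (4/3)·3 = 4/3.

(14/3, 4/3)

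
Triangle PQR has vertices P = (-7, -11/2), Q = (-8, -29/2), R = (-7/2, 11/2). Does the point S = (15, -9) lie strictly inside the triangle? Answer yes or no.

no

Barycentric coordinates of S: (-1741/82, 1017/82, 403/41).
The three coordinates are negative, positive, positive; a point is interior exactly when all three are positive.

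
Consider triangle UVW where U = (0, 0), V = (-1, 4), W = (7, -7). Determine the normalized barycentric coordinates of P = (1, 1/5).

(2/5, 2/5, 1/5)

Signed area of the reference triangle: [UVW] = ½·(0·(4−(-7)) + (-1)·(-7−0) + 7·(0−4)) = ½·(0 + 7 − 28) = -21/2.
[PVW] = ½·(1·(4−(-7)) + (-1)·(-7−(1/5)) + 7·(1/5−4)) = ½·(11 + 36/5 − 133/5) = -21/5, so the U-coordinate is (-21/5)/(-21/2) = 2/5.
[UPW] = ½·(0·(1/5−(-7)) + 1·(-7−0) + 7·(0−(1/5))) = ½·(0 − 7 − 7/5) = -21/5, so the V-coordinate is 2/5.
[UVP] = ½·(0·(4−(1/5)) + (-1)·(1/5−0) + 1·(0−4)) = ½·(0 − 1/5 − 4) = -21/10, so the W-coordinate is 1/5.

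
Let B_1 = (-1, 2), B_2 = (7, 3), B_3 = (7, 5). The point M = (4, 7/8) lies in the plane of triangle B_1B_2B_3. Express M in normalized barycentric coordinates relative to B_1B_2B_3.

(3/8, 3/2, -7/8)

Signed area of the reference triangle: [B_1B_2B_3] = ½·((-1)·(3−5) + 7·(5−2) + 7·(2−3)) = ½·(2 + 21 − 7) = 8.
[MB_2B_3] = ½·(4·(3−5) + 7·(5−(7/8)) + 7·(7/8−3)) = ½·(-8 + 231/8 − 119/8) = 3, so the B_1-coordinate is 3/8 = 3/8.
[B_1MB_3] = ½·((-1)·(7/8−5) + 4·(5−2) + 7·(2−(7/8))) = ½·(33/8 + 12 + 63/8) = 12, so the B_2-coordinate is 3/2.
[B_1B_2M] = ½·((-1)·(3−(7/8)) + 7·(7/8−2) + 4·(2−3)) = ½·(-17/8 − 63/8 − 4) = -7, so the B_3-coordinate is -7/8.
Check: 3/8 + 3/2 − 7/8 = 1.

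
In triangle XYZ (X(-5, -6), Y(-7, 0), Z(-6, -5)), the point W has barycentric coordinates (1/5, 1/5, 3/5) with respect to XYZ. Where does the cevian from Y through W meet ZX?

Line YW meets ZX where the Y-coordinate vanishes; zeroing W's Y-weight and renormalizing leaves Z, X-weights 3/5 : 1/5 → (3/4, 1/4).
So V = (3/4)·Z + (1/4)·X = (-23/4, -21/4).

(-23/4, -21/4)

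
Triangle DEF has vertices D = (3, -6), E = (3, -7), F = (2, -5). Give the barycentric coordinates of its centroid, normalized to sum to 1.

The centroid is the average of the vertices, so each weight is 1/3.

(1/3, 1/3, 1/3)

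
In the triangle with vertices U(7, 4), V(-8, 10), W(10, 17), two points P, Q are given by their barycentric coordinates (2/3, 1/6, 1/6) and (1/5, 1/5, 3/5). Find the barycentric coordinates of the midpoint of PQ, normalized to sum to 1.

(13/30, 11/60, 23/60)

Since both coordinate triples sum to 1, the midpoint's barycentrics are the componentwise average.
(2/3+1/5)/2 = 13/30; similarly 11/60 and 23/60.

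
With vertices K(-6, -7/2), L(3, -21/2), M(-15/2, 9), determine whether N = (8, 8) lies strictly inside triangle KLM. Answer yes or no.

no

Barycentric coordinates of N: (-389/136, 769/408, 403/204).
The three coordinates are negative, positive, positive; a point is interior exactly when all three are positive.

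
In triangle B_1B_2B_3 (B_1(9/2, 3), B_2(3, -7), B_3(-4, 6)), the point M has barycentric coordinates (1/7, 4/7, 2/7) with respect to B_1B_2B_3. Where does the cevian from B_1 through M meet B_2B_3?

Line B_1M meets B_2B_3 where the B_1-coordinate vanishes; zeroing M's B_1-weight and renormalizing leaves B_2, B_3-weights 4/7 : 2/7 → (2/3, 1/3).
So N = (2/3)·B_2 + (1/3)·B_3 = (2/3, -8/3).

(2/3, -8/3)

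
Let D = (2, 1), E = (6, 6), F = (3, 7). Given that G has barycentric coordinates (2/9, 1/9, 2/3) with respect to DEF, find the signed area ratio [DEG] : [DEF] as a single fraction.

2/3

The signed ratio [DEG]/[DEF] equals the barycentric coordinate of G at vertex F, which is 2/3.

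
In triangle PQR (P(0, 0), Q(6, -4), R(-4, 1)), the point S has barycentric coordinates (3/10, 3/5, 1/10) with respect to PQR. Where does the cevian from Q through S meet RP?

(-1, 1/4)

Line QS meets RP where the Q-coordinate vanishes; zeroing S's Q-weight and renormalizing leaves R, P-weights 1/10 : 3/10 → (1/4, 3/4).
So T = (1/4)·R + (3/4)·P = (-1, 1/4).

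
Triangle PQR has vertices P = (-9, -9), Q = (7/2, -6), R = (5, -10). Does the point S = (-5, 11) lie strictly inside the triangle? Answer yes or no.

no

Barycentric coordinates of S: (17/109, 568/109, -476/109).
The three coordinates are positive, positive, negative; a point is interior exactly when all three are positive.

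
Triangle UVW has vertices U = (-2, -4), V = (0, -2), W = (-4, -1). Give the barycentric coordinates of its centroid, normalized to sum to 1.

The centroid is the average of the vertices, so each weight is 1/3.

(1/3, 1/3, 1/3)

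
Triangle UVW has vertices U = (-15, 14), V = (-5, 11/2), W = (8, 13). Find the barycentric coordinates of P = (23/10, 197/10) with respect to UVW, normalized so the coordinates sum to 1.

(7/10, -4/5, 11/10)

Signed area of the reference triangle: [UVW] = ½·((-15)·(11/2−13) + (-5)·(13−14) + 8·(14−(11/2))) = ½·(225/2 + 5 + 68) = 371/4.
[PVW] = ½·((23/10)·(11/2−13) + (-5)·(13−(197/10)) + 8·(197/10−(11/2))) = ½·(-69/4 + 67/2 + 568/5) = 2597/40, so the U-coordinate is (2597/40)/(371/4) = 7/10.
[UPW] = ½·((-15)·(197/10−13) + (23/10)·(13−14) + 8·(14−(197/10))) = ½·(-201/2 − 23/10 − 228/5) = -371/5, so the V-coordinate is -4/5.
[UVP] = ½·((-15)·(11/2−(197/10)) + (-5)·(197/10−14) + (23/10)·(14−(11/2))) = ½·(213 − 57/2 + 391/20) = 4081/40, so the W-coordinate is 11/10.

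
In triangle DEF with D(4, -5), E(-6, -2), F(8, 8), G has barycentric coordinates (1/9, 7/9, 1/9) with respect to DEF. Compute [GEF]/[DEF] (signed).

The signed ratio [GEF]/[DEF] equals the barycentric coordinate of G at vertex D, which is 1/9.

1/9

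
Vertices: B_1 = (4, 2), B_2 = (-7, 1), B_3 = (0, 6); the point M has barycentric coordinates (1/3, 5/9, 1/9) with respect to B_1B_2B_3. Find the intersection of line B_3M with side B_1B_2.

Line B_3M meets B_1B_2 where the B_3-coordinate vanishes; zeroing M's B_3-weight and renormalizing leaves B_1, B_2-weights 1/3 : 5/9 → (3/8, 5/8).
So N = (3/8)·B_1 + (5/8)·B_2 = (-23/8, 11/8).

(-23/8, 11/8)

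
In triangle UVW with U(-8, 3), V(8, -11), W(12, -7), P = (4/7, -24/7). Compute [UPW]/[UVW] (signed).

[UVW] = ½·((-8)·(-11−(-7)) + 8·(-7−3) + 12·(3−(-11))) = ½·(32 − 80 + 168) = 60.
[UPW] = ½·((-8)·(-24/7−(-7)) + (4/7)·(-7−3) + 12·(3−(-24/7))) = ½·(-200/7 − 40/7 + 540/7) = 150/7, so the ratio is (150/7)/60 = 5/14.

5/14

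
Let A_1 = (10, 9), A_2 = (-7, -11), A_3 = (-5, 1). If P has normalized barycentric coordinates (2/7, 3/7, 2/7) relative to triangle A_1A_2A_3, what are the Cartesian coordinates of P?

(-11/7, -13/7)

P = (2/7)·A_1 + (3/7)·A_2 + (2/7)·A_3.
x-coordinate: (2/7)·10 + (3/7)·(-7) + (2/7)·(-5) = -11/7.
y-coordinate: (2/7)·9 + (3/7)·(-11) + (2/7)·1 = -13/7.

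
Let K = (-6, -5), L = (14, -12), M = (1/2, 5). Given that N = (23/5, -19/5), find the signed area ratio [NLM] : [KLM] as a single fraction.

[KLM] = ½·((-6)·(-12−5) + 14·(5−(-5)) + (1/2)·(-5−(-12))) = ½·(102 + 140 + 7/2) = 491/4.
[NLM] = ½·((23/5)·(-12−5) + 14·(5−(-19/5)) + (1/2)·(-19/5−(-12))) = ½·(-391/5 + 616/5 + 41/10) = 491/20, so the ratio is (491/20)/(491/4) = 1/5.

1/5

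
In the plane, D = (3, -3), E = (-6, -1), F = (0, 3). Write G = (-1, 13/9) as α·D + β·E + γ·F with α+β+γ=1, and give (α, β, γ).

Signed area of the reference triangle: [DEF] = ½·(3·(-1−3) + (-6)·(3−(-3)) + 0·(-3−(-1))) = ½·(-12 − 36 + 0) = -24.
[GEF] = ½·((-1)·(-1−3) + (-6)·(3−(13/9)) + 0·(13/9−(-1))) = ½·(4 − 28/3 + 0) = -8/3, so the D-coordinate is (-8/3)/(-24) = 1/9.
[DGF] = ½·(3·(13/9−3) + (-1)·(3−(-3)) + 0·(-3−(13/9))) = ½·(-14/3 − 6 + 0) = -16/3, so the E-coordinate is 2/9.
[DEG] = ½·(3·(-1−(13/9)) + (-6)·(13/9−(-3)) + (-1)·(-3−(-1))) = ½·(-22/3 − 80/3 + 2) = -16, so the F-coordinate is 2/3.
Check: 1/9 + 2/9 + 2/3 = 1.

(1/9, 2/9, 2/3)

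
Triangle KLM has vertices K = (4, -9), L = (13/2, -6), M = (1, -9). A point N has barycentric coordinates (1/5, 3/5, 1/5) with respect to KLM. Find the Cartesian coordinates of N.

N = (1/5)·K + (3/5)·L + (1/5)·M.
x-coordinate: (1/5)·4 + (3/5)·(13/2) + (1/5)·1 = 49/10.
y-coordinate: (1/5)·(-9) + (3/5)·(-6) + (1/5)·(-9) = -36/5.

(49/10, -36/5)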